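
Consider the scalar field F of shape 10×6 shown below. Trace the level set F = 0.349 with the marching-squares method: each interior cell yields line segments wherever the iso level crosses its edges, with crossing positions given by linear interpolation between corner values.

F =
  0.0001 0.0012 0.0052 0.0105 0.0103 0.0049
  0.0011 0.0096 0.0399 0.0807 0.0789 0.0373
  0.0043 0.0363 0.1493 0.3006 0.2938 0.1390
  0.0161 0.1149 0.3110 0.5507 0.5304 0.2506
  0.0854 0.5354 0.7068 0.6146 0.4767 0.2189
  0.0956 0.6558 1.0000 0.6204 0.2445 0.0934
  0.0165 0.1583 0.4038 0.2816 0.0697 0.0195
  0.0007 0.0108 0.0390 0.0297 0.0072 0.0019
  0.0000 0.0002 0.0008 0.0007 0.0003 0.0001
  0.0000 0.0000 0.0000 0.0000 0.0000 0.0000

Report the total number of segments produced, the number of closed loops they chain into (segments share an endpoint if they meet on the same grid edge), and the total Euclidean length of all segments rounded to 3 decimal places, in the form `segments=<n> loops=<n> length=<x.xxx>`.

segments=16 loops=1 length=12.451

cell (2,2): code 0100 → (2.194,3.000)–(3.000,2.159)
cell (2,3): code 1100 → (2.233,4.000)–(2.194,3.000)
cell (2,4): code 1000 → (3.000,4.648)–(2.233,4.000)
cell (3,0): code 0100 → (3.557,1.000)–(4.000,0.586)
cell (3,1): code 1100 → (3.096,2.000)–(3.557,1.000)
cell (3,2): code 1110 → (3.000,2.159)–(3.096,2.000)
cell (3,4): code 1001 → (4.000,4.495)–(3.000,4.648)
cell (4,0): code 0110 → (4.000,0.586)–(5.000,0.452)
cell (4,3): code 1011 → (5.000,3.722)–(4.550,4.000)
cell (4,4): code 0001 → (4.550,4.000)–(4.000,4.495)
cell (5,0): code 0010 → (5.000,0.452)–(5.617,1.000)
cell (5,1): code 0111 → (5.617,1.000)–(6.000,1.777)
cell (5,2): code 1011 → (6.000,2.448)–(5.801,3.000)
cell (5,3): code 0001 → (5.801,3.000)–(5.000,3.722)
cell (6,1): code 0010 → (6.000,1.777)–(6.150,2.000)
cell (6,2): code 0001 → (6.150,2.000)–(6.000,2.448)
total: 16 segments, chained into 1 closed loop(s), length Σ = 12.450793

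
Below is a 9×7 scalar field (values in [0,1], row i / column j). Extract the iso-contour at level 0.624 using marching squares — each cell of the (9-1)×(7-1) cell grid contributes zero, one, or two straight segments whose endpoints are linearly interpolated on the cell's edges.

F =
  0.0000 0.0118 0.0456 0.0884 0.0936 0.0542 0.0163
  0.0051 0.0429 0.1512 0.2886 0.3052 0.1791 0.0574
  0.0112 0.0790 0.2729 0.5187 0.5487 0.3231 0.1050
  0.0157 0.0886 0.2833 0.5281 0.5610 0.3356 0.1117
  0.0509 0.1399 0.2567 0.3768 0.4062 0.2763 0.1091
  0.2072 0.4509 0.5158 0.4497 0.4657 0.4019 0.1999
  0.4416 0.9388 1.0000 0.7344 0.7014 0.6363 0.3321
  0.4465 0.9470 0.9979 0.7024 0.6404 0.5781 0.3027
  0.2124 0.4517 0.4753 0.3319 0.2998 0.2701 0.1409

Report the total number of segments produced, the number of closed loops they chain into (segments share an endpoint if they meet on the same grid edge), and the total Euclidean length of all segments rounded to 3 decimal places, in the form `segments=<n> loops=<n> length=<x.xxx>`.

cell (5,0): code 0100 → (5.355,1.000)–(6.000,0.367)
cell (5,1): code 1100 → (5.223,2.000)–(5.355,1.000)
cell (5,2): code 1100 → (5.612,3.000)–(5.223,2.000)
cell (5,3): code 1100 → (5.672,4.000)–(5.612,3.000)
cell (5,4): code 1100 → (5.948,5.000)–(5.672,4.000)
cell (5,5): code 1000 → (6.000,5.040)–(5.948,5.000)
cell (6,0): code 0110 → (6.000,0.367)–(7.000,0.355)
cell (6,4): code 1011 → (7.000,4.263)–(6.211,5.000)
cell (6,5): code 0001 → (6.211,5.000)–(6.000,5.040)
cell (7,0): code 0010 → (7.000,0.355)–(7.652,1.000)
cell (7,1): code 0011 → (7.652,1.000)–(7.715,2.000)
cell (7,2): code 0011 → (7.715,2.000)–(7.212,3.000)
cell (7,3): code 0011 → (7.212,3.000)–(7.048,4.000)
cell (7,4): code 0001 → (7.048,4.000)–(7.000,4.263)
total: 14 segments, chained into 1 closed loop(s), length Σ = 11.705471

segments=14 loops=1 length=11.705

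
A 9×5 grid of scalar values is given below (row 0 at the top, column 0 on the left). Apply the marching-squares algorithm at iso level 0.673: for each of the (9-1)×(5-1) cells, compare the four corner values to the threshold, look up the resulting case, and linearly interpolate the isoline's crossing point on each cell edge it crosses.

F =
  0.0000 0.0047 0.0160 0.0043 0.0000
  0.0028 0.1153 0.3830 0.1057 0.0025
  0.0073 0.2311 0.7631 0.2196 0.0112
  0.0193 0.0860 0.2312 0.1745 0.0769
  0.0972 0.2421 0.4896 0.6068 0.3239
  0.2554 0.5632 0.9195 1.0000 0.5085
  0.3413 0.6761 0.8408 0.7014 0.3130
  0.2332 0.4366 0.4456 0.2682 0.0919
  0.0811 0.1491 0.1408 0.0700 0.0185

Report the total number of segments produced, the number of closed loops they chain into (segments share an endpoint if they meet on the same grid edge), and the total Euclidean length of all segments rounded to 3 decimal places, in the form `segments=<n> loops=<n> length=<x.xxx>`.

cell (1,1): code 0100 → (1.763,2.000)–(2.000,1.831)
cell (1,2): code 1000 → (2.000,2.166)–(1.763,2.000)
cell (2,1): code 0010 → (2.000,1.831)–(2.169,2.000)
cell (2,2): code 0001 → (2.169,2.000)–(2.000,2.166)
cell (4,1): code 0100 → (4.427,2.000)–(5.000,1.308)
cell (4,2): code 1100 → (4.168,3.000)–(4.427,2.000)
cell (4,3): code 1000 → (5.000,3.665)–(4.168,3.000)
cell (5,0): code 0100 → (5.973,1.000)–(6.000,0.991)
cell (5,1): code 1110 → (5.000,1.308)–(5.973,1.000)
cell (5,3): code 1001 → (6.000,3.073)–(5.000,3.665)
cell (6,0): code 0010 → (6.000,0.991)–(6.013,1.000)
cell (6,1): code 0011 → (6.013,1.000)–(6.425,2.000)
cell (6,2): code 0011 → (6.425,2.000)–(6.066,3.000)
cell (6,3): code 0001 → (6.066,3.000)–(6.000,3.073)
total: 14 segments, chained into 2 closed loop(s), length Σ = 8.522924

segments=14 loops=2 length=8.523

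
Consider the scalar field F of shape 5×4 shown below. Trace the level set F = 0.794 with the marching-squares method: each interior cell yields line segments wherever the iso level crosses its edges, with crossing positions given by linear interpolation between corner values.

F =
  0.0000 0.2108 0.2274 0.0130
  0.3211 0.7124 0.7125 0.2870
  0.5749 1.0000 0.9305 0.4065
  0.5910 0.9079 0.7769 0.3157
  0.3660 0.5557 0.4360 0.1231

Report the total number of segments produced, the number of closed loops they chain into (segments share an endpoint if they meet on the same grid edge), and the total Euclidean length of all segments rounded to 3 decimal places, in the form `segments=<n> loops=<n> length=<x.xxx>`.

segments=8 loops=1 length=6.064

cell (1,0): code 0100 → (1.284,1.000)–(2.000,0.515)
cell (1,1): code 1100 → (1.374,2.000)–(1.284,1.000)
cell (1,2): code 1000 → (2.000,2.260)–(1.374,2.000)
cell (2,0): code 0110 → (2.000,0.515)–(3.000,0.641)
cell (2,1): code 1011 → (3.000,1.869)–(2.889,2.000)
cell (2,2): code 0001 → (2.889,2.000)–(2.000,2.260)
cell (3,0): code 0010 → (3.000,0.641)–(3.323,1.000)
cell (3,1): code 0001 → (3.323,1.000)–(3.000,1.869)
total: 8 segments, chained into 1 closed loop(s), length Σ = 6.063609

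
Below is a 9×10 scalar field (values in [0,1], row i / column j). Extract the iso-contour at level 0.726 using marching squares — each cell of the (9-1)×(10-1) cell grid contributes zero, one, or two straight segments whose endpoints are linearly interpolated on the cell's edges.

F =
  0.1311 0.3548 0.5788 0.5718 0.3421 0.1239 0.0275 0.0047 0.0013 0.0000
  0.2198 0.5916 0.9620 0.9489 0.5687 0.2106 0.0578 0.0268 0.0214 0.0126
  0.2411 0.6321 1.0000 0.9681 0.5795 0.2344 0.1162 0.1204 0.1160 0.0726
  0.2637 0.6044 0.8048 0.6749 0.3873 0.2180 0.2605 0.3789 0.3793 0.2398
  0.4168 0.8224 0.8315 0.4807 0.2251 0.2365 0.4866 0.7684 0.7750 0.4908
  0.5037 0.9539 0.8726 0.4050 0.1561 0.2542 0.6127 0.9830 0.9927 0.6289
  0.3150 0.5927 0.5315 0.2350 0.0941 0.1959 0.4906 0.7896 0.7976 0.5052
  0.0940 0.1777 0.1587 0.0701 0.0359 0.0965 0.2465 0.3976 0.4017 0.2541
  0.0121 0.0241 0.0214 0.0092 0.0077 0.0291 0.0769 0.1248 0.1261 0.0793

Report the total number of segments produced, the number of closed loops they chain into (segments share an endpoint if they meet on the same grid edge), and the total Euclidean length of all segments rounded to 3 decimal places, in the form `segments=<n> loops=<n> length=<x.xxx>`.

segments=26 loops=2 length=21.496

cell (0,1): code 0100 → (0.384,2.000)–(1.000,1.363)
cell (0,2): code 1100 → (0.409,3.000)–(0.384,2.000)
cell (0,3): code 1000 → (1.000,3.586)–(0.409,3.000)
cell (1,1): code 0110 → (1.000,1.363)–(2.000,1.255)
cell (1,3): code 1001 → (2.000,3.623)–(1.000,3.586)
cell (2,1): code 0110 → (2.000,1.255)–(3.000,1.607)
cell (2,2): code 1011 → (3.000,2.607)–(2.826,3.000)
cell (2,3): code 0001 → (2.826,3.000)–(2.000,3.623)
cell (3,0): code 0100 → (3.558,1.000)–(4.000,0.762)
cell (3,1): code 1110 → (3.000,1.607)–(3.558,1.000)
cell (3,2): code 1001 → (4.000,2.301)–(3.000,2.607)
cell (3,6): code 0100 → (3.891,7.000)–(4.000,6.850)
cell (3,7): code 1100 → (3.876,8.000)–(3.891,7.000)
cell (3,8): code 1000 → (4.000,8.172)–(3.876,8.000)
cell (4,0): code 0110 → (4.000,0.762)–(5.000,0.494)
cell (4,2): code 1001 → (5.000,2.314)–(4.000,2.301)
cell (4,6): code 0110 → (4.000,6.850)–(5.000,6.306)
cell (4,8): code 1001 → (5.000,8.733)–(4.000,8.172)
cell (5,0): code 0010 → (5.000,0.494)–(5.631,1.000)
cell (5,1): code 0011 → (5.631,1.000)–(5.430,2.000)
cell (5,2): code 0001 → (5.430,2.000)–(5.000,2.314)
cell (5,6): code 0110 → (5.000,6.306)–(6.000,6.787)
cell (5,8): code 1001 → (6.000,8.245)–(5.000,8.733)
cell (6,6): code 0010 → (6.000,6.787)–(6.162,7.000)
cell (6,7): code 0011 → (6.162,7.000)–(6.181,8.000)
cell (6,8): code 0001 → (6.181,8.000)–(6.000,8.245)
total: 26 segments, chained into 2 closed loop(s), length Σ = 21.495971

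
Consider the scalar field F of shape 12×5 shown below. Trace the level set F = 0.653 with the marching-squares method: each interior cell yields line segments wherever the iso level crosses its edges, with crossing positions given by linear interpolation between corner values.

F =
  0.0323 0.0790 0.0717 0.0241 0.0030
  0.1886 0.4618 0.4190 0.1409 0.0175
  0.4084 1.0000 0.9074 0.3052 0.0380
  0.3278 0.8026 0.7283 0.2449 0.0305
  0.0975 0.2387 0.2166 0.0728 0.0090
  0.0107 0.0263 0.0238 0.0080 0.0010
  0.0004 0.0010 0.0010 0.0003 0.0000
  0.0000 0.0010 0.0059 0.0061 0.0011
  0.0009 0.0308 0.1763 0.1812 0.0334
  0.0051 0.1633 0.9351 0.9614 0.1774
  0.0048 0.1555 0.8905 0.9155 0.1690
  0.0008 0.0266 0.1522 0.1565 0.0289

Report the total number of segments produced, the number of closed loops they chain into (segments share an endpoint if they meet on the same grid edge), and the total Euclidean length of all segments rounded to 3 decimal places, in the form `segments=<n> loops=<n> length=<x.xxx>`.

segments=16 loops=2 length=12.285

cell (1,0): code 0100 → (1.355,1.000)–(2.000,0.413)
cell (1,1): code 1100 → (1.479,2.000)–(1.355,1.000)
cell (1,2): code 1000 → (2.000,2.422)–(1.479,2.000)
cell (2,0): code 0110 → (2.000,0.413)–(3.000,0.685)
cell (2,2): code 1001 → (3.000,2.156)–(2.000,2.422)
cell (3,0): code 0010 → (3.000,0.685)–(3.265,1.000)
cell (3,1): code 0011 → (3.265,1.000)–(3.147,2.000)
cell (3,2): code 0001 → (3.147,2.000)–(3.000,2.156)
cell (8,1): code 0100 → (8.628,2.000)–(9.000,1.634)
cell (8,2): code 1100 → (8.605,3.000)–(8.628,2.000)
cell (8,3): code 1000 → (9.000,3.393)–(8.605,3.000)
cell (9,1): code 0110 → (9.000,1.634)–(10.000,1.677)
cell (9,3): code 1001 → (10.000,3.352)–(9.000,3.393)
cell (10,1): code 0010 → (10.000,1.677)–(10.322,2.000)
cell (10,2): code 0011 → (10.322,2.000)–(10.346,3.000)
cell (10,3): code 0001 → (10.346,3.000)–(10.000,3.352)
total: 16 segments, chained into 2 closed loop(s), length Σ = 12.284726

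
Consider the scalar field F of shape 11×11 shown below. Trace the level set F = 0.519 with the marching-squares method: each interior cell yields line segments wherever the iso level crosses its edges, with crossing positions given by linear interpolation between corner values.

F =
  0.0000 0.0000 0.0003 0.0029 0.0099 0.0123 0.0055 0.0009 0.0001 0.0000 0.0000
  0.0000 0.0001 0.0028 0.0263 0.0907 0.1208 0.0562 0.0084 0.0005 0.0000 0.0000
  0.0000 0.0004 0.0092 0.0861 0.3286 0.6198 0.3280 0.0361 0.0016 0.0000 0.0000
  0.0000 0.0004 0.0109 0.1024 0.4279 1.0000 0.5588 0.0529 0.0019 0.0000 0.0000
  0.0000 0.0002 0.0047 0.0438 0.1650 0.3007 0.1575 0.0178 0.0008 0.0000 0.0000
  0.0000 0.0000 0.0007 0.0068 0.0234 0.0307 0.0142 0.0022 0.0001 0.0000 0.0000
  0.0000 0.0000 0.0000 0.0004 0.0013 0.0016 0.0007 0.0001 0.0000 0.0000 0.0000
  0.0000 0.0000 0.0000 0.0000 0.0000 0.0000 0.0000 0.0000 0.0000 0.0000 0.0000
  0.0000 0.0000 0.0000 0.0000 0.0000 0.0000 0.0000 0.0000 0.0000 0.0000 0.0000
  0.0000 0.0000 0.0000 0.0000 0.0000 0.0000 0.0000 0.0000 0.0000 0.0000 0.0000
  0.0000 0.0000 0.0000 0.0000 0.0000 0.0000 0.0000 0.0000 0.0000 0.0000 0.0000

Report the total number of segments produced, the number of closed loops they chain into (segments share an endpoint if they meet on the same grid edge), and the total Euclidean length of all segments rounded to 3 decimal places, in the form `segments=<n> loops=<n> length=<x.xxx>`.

cell (1,4): code 0100 → (1.798,5.000)–(2.000,4.654)
cell (1,5): code 1000 → (2.000,5.345)–(1.798,5.000)
cell (2,4): code 0110 → (2.000,4.654)–(3.000,4.159)
cell (2,5): code 1101 → (2.828,6.000)–(2.000,5.345)
cell (2,6): code 1000 → (3.000,6.079)–(2.828,6.000)
cell (3,4): code 0010 → (3.000,4.159)–(3.688,5.000)
cell (3,5): code 0011 → (3.688,5.000)–(3.099,6.000)
cell (3,6): code 0001 → (3.099,6.000)–(3.000,6.079)
total: 8 segments, chained into 1 closed loop(s), length Σ = 5.534516

segments=8 loops=1 length=5.535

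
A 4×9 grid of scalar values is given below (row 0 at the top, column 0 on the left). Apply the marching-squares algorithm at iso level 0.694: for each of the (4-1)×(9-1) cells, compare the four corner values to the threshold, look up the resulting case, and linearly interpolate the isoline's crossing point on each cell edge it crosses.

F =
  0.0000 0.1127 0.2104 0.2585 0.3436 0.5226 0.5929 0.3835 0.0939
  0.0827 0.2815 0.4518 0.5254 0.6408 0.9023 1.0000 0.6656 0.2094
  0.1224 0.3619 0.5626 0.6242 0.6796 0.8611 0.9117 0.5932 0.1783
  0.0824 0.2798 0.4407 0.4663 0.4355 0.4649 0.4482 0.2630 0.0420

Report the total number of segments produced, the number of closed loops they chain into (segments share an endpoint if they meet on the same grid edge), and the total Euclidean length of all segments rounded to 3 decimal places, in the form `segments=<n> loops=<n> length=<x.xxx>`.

segments=8 loops=1 length=8.049

cell (0,4): code 0100 → (0.451,5.000)–(1.000,4.203)
cell (0,5): code 1100 → (0.248,6.000)–(0.451,5.000)
cell (0,6): code 1000 → (1.000,6.915)–(0.248,6.000)
cell (1,4): code 0110 → (1.000,4.203)–(2.000,4.079)
cell (1,6): code 1001 → (2.000,6.684)–(1.000,6.915)
cell (2,4): code 0010 → (2.000,4.079)–(2.422,5.000)
cell (2,5): code 0011 → (2.422,5.000)–(2.470,6.000)
cell (2,6): code 0001 → (2.470,6.000)–(2.000,6.684)
total: 8 segments, chained into 1 closed loop(s), length Σ = 8.049091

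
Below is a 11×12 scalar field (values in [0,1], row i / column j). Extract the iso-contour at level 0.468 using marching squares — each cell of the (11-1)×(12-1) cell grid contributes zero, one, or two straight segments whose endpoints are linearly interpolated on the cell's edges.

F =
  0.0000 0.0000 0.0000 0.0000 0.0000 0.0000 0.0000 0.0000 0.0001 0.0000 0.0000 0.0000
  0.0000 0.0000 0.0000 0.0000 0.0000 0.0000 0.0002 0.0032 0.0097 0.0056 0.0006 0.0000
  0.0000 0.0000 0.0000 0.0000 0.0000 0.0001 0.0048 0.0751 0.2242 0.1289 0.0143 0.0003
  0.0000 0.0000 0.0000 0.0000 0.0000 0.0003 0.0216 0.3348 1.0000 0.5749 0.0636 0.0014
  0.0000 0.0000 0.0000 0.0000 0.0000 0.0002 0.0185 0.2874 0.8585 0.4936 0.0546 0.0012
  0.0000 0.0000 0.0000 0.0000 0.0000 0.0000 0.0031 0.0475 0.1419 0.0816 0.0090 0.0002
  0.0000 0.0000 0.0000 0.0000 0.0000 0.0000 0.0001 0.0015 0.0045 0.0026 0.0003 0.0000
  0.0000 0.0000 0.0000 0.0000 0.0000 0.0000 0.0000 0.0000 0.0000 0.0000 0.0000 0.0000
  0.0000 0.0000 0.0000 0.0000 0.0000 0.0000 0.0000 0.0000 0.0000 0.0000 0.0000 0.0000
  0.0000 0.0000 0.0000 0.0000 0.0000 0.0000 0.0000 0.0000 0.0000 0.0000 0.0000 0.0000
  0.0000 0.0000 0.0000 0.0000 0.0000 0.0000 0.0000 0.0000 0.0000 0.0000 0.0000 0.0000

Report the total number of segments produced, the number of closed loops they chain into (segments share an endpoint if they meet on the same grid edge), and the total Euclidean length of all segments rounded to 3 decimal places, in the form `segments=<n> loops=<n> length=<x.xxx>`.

segments=8 loops=1 length=6.555

cell (2,7): code 0100 → (2.314,8.000)–(3.000,7.200)
cell (2,8): code 1100 → (2.760,9.000)–(2.314,8.000)
cell (2,9): code 1000 → (3.000,9.209)–(2.760,9.000)
cell (3,7): code 0110 → (3.000,7.200)–(4.000,7.316)
cell (3,9): code 1001 → (4.000,9.058)–(3.000,9.209)
cell (4,7): code 0010 → (4.000,7.316)–(4.545,8.000)
cell (4,8): code 0011 → (4.545,8.000)–(4.062,9.000)
cell (4,9): code 0001 → (4.062,9.000)–(4.000,9.058)
total: 8 segments, chained into 1 closed loop(s), length Σ = 6.554551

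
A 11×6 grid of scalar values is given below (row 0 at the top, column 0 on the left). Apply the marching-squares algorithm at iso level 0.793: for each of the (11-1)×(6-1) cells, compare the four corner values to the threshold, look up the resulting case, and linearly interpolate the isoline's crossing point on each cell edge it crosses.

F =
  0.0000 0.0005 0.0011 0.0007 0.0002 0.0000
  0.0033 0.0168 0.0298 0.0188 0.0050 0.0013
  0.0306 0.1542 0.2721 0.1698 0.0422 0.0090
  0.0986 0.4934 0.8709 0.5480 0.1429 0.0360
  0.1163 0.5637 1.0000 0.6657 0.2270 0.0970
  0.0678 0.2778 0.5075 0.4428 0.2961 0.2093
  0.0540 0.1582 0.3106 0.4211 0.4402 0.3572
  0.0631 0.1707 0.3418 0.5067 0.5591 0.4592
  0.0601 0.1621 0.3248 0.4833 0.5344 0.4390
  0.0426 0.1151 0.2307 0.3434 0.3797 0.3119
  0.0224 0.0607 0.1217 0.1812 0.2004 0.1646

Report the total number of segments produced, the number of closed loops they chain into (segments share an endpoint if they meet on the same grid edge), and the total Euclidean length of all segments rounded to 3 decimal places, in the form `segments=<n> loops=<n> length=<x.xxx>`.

segments=6 loops=1 length=4.005

cell (2,1): code 0100 → (2.870,2.000)–(3.000,1.794)
cell (2,2): code 1000 → (3.000,2.241)–(2.870,2.000)
cell (3,1): code 0110 → (3.000,1.794)–(4.000,1.526)
cell (3,2): code 1001 → (4.000,2.619)–(3.000,2.241)
cell (4,1): code 0010 → (4.000,1.526)–(4.420,2.000)
cell (4,2): code 0001 → (4.420,2.000)–(4.000,2.619)
total: 6 segments, chained into 1 closed loop(s), length Σ = 4.004605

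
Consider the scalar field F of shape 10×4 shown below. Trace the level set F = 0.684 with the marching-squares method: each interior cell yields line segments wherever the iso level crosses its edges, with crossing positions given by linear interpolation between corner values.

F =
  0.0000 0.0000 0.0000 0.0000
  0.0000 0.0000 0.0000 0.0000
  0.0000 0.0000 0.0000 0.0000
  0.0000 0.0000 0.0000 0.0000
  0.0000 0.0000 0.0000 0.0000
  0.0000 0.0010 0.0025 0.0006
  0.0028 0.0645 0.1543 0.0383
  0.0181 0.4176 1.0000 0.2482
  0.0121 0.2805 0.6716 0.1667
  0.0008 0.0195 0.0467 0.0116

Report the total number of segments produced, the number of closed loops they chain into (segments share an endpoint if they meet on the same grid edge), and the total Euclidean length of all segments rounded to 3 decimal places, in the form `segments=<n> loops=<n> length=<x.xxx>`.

segments=4 loops=1 length=3.376

cell (6,1): code 0100 → (6.626,2.000)–(7.000,1.457)
cell (6,2): code 1000 → (7.000,2.420)–(6.626,2.000)
cell (7,1): code 0010 → (7.000,1.457)–(7.962,2.000)
cell (7,2): code 0001 → (7.962,2.000)–(7.000,2.420)
total: 4 segments, chained into 1 closed loop(s), length Σ = 3.375907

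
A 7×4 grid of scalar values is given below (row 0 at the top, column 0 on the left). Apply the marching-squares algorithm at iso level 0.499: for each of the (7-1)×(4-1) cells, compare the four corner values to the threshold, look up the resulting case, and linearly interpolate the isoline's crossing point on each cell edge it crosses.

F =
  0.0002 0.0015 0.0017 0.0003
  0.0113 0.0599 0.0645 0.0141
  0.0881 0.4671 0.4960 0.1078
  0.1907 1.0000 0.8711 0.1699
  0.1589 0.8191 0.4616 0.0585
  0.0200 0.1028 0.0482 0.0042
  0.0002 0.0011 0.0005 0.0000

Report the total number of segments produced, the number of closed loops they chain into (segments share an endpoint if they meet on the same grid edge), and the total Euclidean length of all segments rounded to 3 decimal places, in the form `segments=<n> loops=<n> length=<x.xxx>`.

segments=8 loops=1 length=7.112

cell (2,0): code 0100 → (2.060,1.000)–(3.000,0.381)
cell (2,1): code 1100 → (2.008,2.000)–(2.060,1.000)
cell (2,2): code 1000 → (3.000,2.531)–(2.008,2.000)
cell (3,0): code 0110 → (3.000,0.381)–(4.000,0.515)
cell (3,1): code 1011 → (4.000,1.895)–(3.909,2.000)
cell (3,2): code 0001 → (3.909,2.000)–(3.000,2.531)
cell (4,0): code 0010 → (4.000,0.515)–(4.447,1.000)
cell (4,1): code 0001 → (4.447,1.000)–(4.000,1.895)
total: 8 segments, chained into 1 closed loop(s), length Σ = 7.112215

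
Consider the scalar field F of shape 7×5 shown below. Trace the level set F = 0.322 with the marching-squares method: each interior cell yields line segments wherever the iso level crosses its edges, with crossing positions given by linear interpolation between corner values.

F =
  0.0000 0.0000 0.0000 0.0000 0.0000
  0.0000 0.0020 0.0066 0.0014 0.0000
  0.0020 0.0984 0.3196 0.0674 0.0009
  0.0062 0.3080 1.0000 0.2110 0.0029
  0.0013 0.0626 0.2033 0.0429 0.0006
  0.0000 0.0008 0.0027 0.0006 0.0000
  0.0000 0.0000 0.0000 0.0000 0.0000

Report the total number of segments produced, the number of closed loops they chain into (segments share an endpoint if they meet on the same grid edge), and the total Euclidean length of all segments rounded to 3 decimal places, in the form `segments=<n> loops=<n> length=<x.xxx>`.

segments=4 loops=1 length=5.220

cell (2,1): code 0100 → (2.004,2.000)–(3.000,1.020)
cell (2,2): code 1000 → (3.000,2.859)–(2.004,2.000)
cell (3,1): code 0010 → (3.000,1.020)–(3.851,2.000)
cell (3,2): code 0001 → (3.851,2.000)–(3.000,2.859)
total: 4 segments, chained into 1 closed loop(s), length Σ = 5.220435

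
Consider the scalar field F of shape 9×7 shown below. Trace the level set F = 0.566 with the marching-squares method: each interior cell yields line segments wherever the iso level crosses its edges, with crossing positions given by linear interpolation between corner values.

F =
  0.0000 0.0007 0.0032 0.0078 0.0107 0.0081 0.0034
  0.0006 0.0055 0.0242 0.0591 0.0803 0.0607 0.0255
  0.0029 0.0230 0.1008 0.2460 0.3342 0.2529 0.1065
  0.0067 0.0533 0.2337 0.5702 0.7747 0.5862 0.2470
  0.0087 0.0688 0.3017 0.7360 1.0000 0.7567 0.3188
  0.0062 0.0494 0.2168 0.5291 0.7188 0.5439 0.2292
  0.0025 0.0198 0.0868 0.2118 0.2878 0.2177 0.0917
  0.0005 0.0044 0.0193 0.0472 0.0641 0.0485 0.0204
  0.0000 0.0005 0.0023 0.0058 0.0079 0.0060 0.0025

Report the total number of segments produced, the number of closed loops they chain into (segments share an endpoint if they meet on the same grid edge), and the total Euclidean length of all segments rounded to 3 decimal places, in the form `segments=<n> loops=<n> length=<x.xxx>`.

segments=12 loops=1 length=8.581

cell (2,2): code 0100 → (2.987,3.000)–(3.000,2.988)
cell (2,3): code 1100 → (2.526,4.000)–(2.987,3.000)
cell (2,4): code 1100 → (2.939,5.000)–(2.526,4.000)
cell (2,5): code 1000 → (3.000,5.060)–(2.939,5.000)
cell (3,2): code 0110 → (3.000,2.988)–(4.000,2.609)
cell (3,5): code 1001 → (4.000,5.435)–(3.000,5.060)
cell (4,2): code 0010 → (4.000,2.609)–(4.822,3.000)
cell (4,3): code 0111 → (4.822,3.000)–(5.000,3.195)
cell (4,4): code 1011 → (5.000,4.874)–(4.896,5.000)
cell (4,5): code 0001 → (4.896,5.000)–(4.000,5.435)
cell (5,3): code 0010 → (5.000,3.195)–(5.355,4.000)
cell (5,4): code 0001 → (5.355,4.000)–(5.000,4.874)
total: 12 segments, chained into 1 closed loop(s), length Σ = 8.580583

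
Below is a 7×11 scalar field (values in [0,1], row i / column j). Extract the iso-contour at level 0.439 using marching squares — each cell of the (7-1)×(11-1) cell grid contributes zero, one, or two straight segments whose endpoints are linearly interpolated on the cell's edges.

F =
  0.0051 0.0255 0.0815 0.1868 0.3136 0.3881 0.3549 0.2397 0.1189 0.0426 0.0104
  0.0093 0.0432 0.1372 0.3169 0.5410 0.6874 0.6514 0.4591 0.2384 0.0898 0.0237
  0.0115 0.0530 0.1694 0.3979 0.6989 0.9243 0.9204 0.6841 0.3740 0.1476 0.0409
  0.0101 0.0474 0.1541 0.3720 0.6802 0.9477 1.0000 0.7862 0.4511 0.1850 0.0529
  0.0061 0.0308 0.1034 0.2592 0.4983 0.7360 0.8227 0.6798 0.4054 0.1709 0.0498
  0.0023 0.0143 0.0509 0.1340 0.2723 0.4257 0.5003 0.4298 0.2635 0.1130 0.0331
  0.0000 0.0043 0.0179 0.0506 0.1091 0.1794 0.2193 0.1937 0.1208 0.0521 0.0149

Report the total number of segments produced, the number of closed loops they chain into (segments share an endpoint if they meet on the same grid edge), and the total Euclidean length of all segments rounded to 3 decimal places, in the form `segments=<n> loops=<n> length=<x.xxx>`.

cell (0,3): code 0100 → (0.551,4.000)–(1.000,3.545)
cell (0,4): code 1100 → (0.170,5.000)–(0.551,4.000)
cell (0,5): code 1100 → (0.284,6.000)–(0.170,5.000)
cell (0,6): code 1100 → (0.908,7.000)–(0.284,6.000)
cell (0,7): code 1000 → (1.000,7.091)–(0.908,7.000)
cell (1,3): code 0110 → (1.000,3.545)–(2.000,3.137)
cell (1,7): code 1001 → (2.000,7.790)–(1.000,7.091)
cell (2,3): code 0110 → (2.000,3.137)–(3.000,3.217)
cell (2,7): code 1101 → (2.843,8.000)–(2.000,7.790)
cell (2,8): code 1000 → (3.000,8.045)–(2.843,8.000)
cell (3,3): code 0110 → (3.000,3.217)–(4.000,3.752)
cell (3,7): code 1011 → (4.000,7.878)–(3.265,8.000)
cell (3,8): code 0001 → (3.265,8.000)–(3.000,8.045)
cell (4,3): code 0010 → (4.000,3.752)–(4.262,4.000)
cell (4,4): code 0011 → (4.262,4.000)–(4.957,5.000)
cell (4,5): code 0111 → (4.957,5.000)–(5.000,5.178)
cell (4,6): code 1011 → (5.000,6.870)–(4.963,7.000)
cell (4,7): code 0001 → (4.963,7.000)–(4.000,7.878)
cell (5,5): code 0010 → (5.000,5.178)–(5.218,6.000)
cell (5,6): code 0001 → (5.218,6.000)–(5.000,6.870)
total: 20 segments, chained into 1 closed loop(s), length Σ = 15.455037

segments=20 loops=1 length=15.455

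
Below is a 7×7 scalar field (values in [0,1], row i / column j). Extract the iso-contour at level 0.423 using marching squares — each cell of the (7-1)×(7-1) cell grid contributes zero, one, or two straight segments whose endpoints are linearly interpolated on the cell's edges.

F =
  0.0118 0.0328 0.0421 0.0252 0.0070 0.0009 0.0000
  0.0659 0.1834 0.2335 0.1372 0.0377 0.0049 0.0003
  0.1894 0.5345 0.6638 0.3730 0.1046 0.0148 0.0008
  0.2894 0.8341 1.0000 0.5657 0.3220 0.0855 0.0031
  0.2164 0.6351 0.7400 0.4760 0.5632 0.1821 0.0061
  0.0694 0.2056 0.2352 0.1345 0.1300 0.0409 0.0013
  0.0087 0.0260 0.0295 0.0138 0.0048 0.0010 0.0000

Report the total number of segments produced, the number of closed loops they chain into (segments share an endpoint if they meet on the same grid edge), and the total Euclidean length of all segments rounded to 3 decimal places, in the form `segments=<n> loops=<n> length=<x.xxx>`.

cell (1,0): code 0100 → (1.682,1.000)–(2.000,0.677)
cell (1,1): code 1100 → (1.440,2.000)–(1.682,1.000)
cell (1,2): code 1000 → (2.000,2.828)–(1.440,2.000)
cell (2,0): code 0110 → (2.000,0.677)–(3.000,0.245)
cell (2,2): code 1101 → (2.259,3.000)–(2.000,2.828)
cell (2,3): code 1000 → (3.000,3.586)–(2.259,3.000)
cell (3,0): code 0110 → (3.000,0.245)–(4.000,0.493)
cell (3,3): code 1101 → (3.419,4.000)–(3.000,3.586)
cell (3,4): code 1000 → (4.000,4.368)–(3.419,4.000)
cell (4,0): code 0010 → (4.000,0.493)–(4.494,1.000)
cell (4,1): code 0011 → (4.494,1.000)–(4.628,2.000)
cell (4,2): code 0011 → (4.628,2.000)–(4.155,3.000)
cell (4,3): code 0011 → (4.155,3.000)–(4.324,4.000)
cell (4,4): code 0001 → (4.324,4.000)–(4.000,4.368)
total: 14 segments, chained into 1 closed loop(s), length Σ = 11.459825

segments=14 loops=1 length=11.460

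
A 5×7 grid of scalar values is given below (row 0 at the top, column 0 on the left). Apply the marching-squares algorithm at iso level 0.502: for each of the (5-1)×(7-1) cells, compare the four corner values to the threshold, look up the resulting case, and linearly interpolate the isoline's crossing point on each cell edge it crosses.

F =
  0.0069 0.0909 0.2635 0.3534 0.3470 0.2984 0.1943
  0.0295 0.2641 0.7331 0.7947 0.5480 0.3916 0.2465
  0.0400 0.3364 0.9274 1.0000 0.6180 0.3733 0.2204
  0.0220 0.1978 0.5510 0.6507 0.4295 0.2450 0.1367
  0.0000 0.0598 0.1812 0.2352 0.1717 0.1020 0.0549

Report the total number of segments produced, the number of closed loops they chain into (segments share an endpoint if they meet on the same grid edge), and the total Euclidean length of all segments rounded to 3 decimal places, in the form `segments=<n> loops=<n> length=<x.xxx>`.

cell (0,1): code 0100 → (0.508,2.000)–(1.000,1.507)
cell (0,2): code 1100 → (0.337,3.000)–(0.508,2.000)
cell (0,3): code 1100 → (0.771,4.000)–(0.337,3.000)
cell (0,4): code 1000 → (1.000,4.294)–(0.771,4.000)
cell (1,1): code 0110 → (1.000,1.507)–(2.000,1.280)
cell (1,4): code 1001 → (2.000,4.474)–(1.000,4.294)
cell (2,1): code 0110 → (2.000,1.280)–(3.000,1.861)
cell (2,3): code 1011 → (3.000,3.672)–(2.615,4.000)
cell (2,4): code 0001 → (2.615,4.000)–(2.000,4.474)
cell (3,1): code 0010 → (3.000,1.861)–(3.133,2.000)
cell (3,2): code 0011 → (3.133,2.000)–(3.358,3.000)
cell (3,3): code 0001 → (3.358,3.000)–(3.000,3.672)
total: 12 segments, chained into 1 closed loop(s), length Σ = 9.632594

segments=12 loops=1 length=9.633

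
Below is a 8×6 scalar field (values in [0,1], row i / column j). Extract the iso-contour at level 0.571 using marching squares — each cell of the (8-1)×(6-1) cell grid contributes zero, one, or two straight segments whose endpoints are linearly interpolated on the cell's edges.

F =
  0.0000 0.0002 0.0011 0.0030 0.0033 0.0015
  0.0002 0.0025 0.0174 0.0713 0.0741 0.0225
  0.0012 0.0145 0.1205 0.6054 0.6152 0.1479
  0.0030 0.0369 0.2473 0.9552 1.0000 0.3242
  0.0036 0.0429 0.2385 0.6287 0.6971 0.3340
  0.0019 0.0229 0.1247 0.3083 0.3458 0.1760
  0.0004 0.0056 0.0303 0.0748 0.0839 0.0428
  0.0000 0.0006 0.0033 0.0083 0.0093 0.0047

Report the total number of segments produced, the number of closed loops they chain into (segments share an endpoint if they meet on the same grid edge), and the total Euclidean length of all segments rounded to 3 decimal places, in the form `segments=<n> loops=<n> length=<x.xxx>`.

segments=10 loops=1 length=7.327

cell (1,2): code 0100 → (1.936,3.000)–(2.000,2.929)
cell (1,3): code 1100 → (1.918,4.000)–(1.936,3.000)
cell (1,4): code 1000 → (2.000,4.095)–(1.918,4.000)
cell (2,2): code 0110 → (2.000,2.929)–(3.000,2.457)
cell (2,4): code 1001 → (3.000,4.635)–(2.000,4.095)
cell (3,2): code 0110 → (3.000,2.457)–(4.000,2.852)
cell (3,4): code 1001 → (4.000,4.347)–(3.000,4.635)
cell (4,2): code 0010 → (4.000,2.852)–(4.180,3.000)
cell (4,3): code 0011 → (4.180,3.000)–(4.359,4.000)
cell (4,4): code 0001 → (4.359,4.000)–(4.000,4.347)
total: 10 segments, chained into 1 closed loop(s), length Σ = 7.327229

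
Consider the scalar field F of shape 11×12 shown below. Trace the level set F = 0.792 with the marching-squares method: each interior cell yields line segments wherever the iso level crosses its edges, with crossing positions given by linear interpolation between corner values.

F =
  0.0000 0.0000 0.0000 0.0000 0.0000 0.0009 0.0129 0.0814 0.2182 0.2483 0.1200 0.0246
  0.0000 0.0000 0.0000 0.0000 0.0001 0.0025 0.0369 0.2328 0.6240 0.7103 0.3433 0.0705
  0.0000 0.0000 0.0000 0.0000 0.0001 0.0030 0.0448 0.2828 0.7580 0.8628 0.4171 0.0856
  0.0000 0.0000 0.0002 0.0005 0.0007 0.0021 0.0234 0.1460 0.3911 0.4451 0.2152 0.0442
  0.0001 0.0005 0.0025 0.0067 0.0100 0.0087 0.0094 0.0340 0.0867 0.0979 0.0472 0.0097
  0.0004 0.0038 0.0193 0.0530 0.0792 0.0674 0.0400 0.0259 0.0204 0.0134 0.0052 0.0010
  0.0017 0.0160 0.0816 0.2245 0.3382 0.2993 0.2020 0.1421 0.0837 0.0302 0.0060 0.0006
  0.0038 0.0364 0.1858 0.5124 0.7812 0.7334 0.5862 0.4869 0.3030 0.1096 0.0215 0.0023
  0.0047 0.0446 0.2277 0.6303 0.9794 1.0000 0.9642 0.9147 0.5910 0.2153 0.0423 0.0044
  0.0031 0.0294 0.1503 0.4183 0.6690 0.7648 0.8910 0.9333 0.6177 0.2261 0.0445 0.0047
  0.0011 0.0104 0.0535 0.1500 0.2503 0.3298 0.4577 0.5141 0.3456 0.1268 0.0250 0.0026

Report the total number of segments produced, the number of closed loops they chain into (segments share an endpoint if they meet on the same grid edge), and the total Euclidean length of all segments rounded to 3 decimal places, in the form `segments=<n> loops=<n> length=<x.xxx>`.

cell (1,8): code 0100 → (1.536,9.000)–(2.000,8.324)
cell (1,9): code 1000 → (2.000,9.159)–(1.536,9.000)
cell (2,8): code 0010 → (2.000,8.324)–(2.169,9.000)
cell (2,9): code 0001 → (2.169,9.000)–(2.000,9.159)
cell (7,3): code 0100 → (7.054,4.000)–(8.000,3.463)
cell (7,4): code 1100 → (7.220,5.000)–(7.054,4.000)
cell (7,5): code 1100 → (7.544,6.000)–(7.220,5.000)
cell (7,6): code 1100 → (7.713,7.000)–(7.544,6.000)
cell (7,7): code 1000 → (8.000,7.379)–(7.713,7.000)
cell (8,3): code 0010 → (8.000,3.463)–(8.604,4.000)
cell (8,4): code 0011 → (8.604,4.000)–(8.884,5.000)
cell (8,5): code 0111 → (8.884,5.000)–(9.000,5.216)
cell (8,7): code 1001 → (9.000,7.448)–(8.000,7.379)
cell (9,5): code 0010 → (9.000,5.216)–(9.228,6.000)
cell (9,6): code 0011 → (9.228,6.000)–(9.337,7.000)
cell (9,7): code 0001 → (9.337,7.000)–(9.000,7.448)
total: 16 segments, chained into 2 closed loop(s), length Σ = 12.357723

segments=16 loops=2 length=12.358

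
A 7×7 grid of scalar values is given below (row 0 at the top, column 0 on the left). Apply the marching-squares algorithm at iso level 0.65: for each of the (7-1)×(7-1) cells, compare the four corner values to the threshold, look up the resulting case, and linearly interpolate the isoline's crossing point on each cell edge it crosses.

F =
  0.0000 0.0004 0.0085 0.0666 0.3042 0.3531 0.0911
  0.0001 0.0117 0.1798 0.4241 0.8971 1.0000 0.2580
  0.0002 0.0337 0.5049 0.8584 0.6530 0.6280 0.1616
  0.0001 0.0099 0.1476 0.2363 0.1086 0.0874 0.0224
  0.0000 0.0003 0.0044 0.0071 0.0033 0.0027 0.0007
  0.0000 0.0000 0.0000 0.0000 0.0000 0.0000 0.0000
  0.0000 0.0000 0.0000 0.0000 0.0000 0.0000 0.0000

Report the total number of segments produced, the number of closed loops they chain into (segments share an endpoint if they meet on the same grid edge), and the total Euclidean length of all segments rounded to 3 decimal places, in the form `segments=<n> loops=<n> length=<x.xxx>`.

cell (0,3): code 0100 → (0.583,4.000)–(1.000,3.478)
cell (0,4): code 1100 → (0.459,5.000)–(0.583,4.000)
cell (0,5): code 1000 → (1.000,5.472)–(0.459,5.000)
cell (1,2): code 0100 → (1.520,3.000)–(2.000,2.410)
cell (1,3): code 1110 → (1.000,3.478)–(1.520,3.000)
cell (1,4): code 1011 → (2.000,4.120)–(1.941,5.000)
cell (1,5): code 0001 → (1.941,5.000)–(1.000,5.472)
cell (2,2): code 0010 → (2.000,2.410)–(2.335,3.000)
cell (2,3): code 0011 → (2.335,3.000)–(2.006,4.000)
cell (2,4): code 0001 → (2.006,4.000)–(2.000,4.120)
total: 10 segments, chained into 1 closed loop(s), length Σ = 7.645594

segments=10 loops=1 length=7.646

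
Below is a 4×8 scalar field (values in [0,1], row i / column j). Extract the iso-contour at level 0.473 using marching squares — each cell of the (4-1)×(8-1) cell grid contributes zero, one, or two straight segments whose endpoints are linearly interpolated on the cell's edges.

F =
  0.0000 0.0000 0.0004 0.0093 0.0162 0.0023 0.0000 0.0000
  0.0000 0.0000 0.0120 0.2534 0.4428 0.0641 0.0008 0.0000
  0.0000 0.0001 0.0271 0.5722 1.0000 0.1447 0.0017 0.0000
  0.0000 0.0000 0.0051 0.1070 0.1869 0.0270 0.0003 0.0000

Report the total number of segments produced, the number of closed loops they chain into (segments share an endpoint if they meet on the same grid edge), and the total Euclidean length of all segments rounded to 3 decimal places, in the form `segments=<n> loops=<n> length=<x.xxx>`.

cell (1,2): code 0100 → (1.689,3.000)–(2.000,2.818)
cell (1,3): code 1100 → (1.054,4.000)–(1.689,3.000)
cell (1,4): code 1000 → (2.000,4.616)–(1.054,4.000)
cell (2,2): code 0010 → (2.000,2.818)–(2.213,3.000)
cell (2,3): code 0011 → (2.213,3.000)–(2.648,4.000)
cell (2,4): code 0001 → (2.648,4.000)–(2.000,4.616)
total: 6 segments, chained into 1 closed loop(s), length Σ = 4.938750

segments=6 loops=1 length=4.939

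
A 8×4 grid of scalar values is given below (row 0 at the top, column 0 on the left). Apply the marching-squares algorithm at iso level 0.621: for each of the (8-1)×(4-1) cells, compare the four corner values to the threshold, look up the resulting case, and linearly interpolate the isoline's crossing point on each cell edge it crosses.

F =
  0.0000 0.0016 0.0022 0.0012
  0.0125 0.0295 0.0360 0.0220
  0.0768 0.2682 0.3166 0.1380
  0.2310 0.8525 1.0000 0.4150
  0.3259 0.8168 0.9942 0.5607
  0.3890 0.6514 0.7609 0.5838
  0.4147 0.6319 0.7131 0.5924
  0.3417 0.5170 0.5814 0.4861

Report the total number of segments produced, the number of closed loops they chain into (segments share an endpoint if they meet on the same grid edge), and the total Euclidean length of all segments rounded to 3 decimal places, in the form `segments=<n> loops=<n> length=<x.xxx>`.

cell (2,0): code 0100 → (2.604,1.000)–(3.000,0.628)
cell (2,1): code 1100 → (2.445,2.000)–(2.604,1.000)
cell (2,2): code 1000 → (3.000,2.648)–(2.445,2.000)
cell (3,0): code 0110 → (3.000,0.628)–(4.000,0.601)
cell (3,2): code 1001 → (4.000,2.861)–(3.000,2.648)
cell (4,0): code 0110 → (4.000,0.601)–(5.000,0.884)
cell (4,2): code 1001 → (5.000,2.790)–(4.000,2.861)
cell (5,0): code 0110 → (5.000,0.884)–(6.000,0.950)
cell (5,2): code 1001 → (6.000,2.763)–(5.000,2.790)
cell (6,0): code 0010 → (6.000,0.950)–(6.095,1.000)
cell (6,1): code 0011 → (6.095,1.000)–(6.699,2.000)
cell (6,2): code 0001 → (6.699,2.000)–(6.000,2.763)
total: 12 segments, chained into 1 closed loop(s), length Σ = 10.787008

segments=12 loops=1 length=10.787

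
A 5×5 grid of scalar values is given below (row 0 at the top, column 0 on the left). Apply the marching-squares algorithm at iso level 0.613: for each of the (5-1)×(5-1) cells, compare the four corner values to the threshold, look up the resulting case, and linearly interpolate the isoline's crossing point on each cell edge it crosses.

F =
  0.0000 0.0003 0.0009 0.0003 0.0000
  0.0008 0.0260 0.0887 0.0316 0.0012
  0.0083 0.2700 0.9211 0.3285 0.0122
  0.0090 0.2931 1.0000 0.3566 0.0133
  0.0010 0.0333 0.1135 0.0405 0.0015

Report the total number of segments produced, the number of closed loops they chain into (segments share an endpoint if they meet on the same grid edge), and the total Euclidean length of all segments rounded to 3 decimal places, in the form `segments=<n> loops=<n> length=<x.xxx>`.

segments=6 loops=1 length=4.688

cell (1,1): code 0100 → (1.630,2.000)–(2.000,1.527)
cell (1,2): code 1000 → (2.000,2.520)–(1.630,2.000)
cell (2,1): code 0110 → (2.000,1.527)–(3.000,1.453)
cell (2,2): code 1001 → (3.000,2.601)–(2.000,2.520)
cell (3,1): code 0010 → (3.000,1.453)–(3.437,2.000)
cell (3,2): code 0001 → (3.437,2.000)–(3.000,2.601)
total: 6 segments, chained into 1 closed loop(s), length Σ = 4.688466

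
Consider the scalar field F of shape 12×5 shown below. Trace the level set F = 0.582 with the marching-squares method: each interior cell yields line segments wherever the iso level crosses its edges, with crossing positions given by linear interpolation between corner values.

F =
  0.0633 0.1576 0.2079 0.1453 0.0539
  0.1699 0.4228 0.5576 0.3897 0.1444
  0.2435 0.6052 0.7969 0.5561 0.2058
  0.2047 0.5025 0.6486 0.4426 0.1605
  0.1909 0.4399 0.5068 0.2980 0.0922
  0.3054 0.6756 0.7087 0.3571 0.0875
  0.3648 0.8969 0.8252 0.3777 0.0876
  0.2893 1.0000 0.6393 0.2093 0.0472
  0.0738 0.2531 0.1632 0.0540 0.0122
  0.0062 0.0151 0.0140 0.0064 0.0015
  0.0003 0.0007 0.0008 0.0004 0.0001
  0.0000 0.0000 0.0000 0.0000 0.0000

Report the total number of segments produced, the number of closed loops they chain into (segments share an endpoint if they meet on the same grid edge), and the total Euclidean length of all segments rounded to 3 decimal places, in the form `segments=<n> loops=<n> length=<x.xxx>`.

cell (1,0): code 0100 → (1.873,1.000)–(2.000,0.936)
cell (1,1): code 1100 → (1.102,2.000)–(1.873,1.000)
cell (1,2): code 1000 → (2.000,2.892)–(1.102,2.000)
cell (2,0): code 0010 → (2.000,0.936)–(2.226,1.000)
cell (2,1): code 0111 → (2.226,1.000)–(3.000,1.544)
cell (2,2): code 1001 → (3.000,2.323)–(2.000,2.892)
cell (3,1): code 0010 → (3.000,1.544)–(3.470,2.000)
cell (3,2): code 0001 → (3.470,2.000)–(3.000,2.323)
cell (4,0): code 0100 → (4.603,1.000)–(5.000,0.747)
cell (4,1): code 1100 → (4.372,2.000)–(4.603,1.000)
cell (4,2): code 1000 → (5.000,2.360)–(4.372,2.000)
cell (5,0): code 0110 → (5.000,0.747)–(6.000,0.408)
cell (5,2): code 1001 → (6.000,2.543)–(5.000,2.360)
cell (6,0): code 0110 → (6.000,0.408)–(7.000,0.412)
cell (6,2): code 1001 → (7.000,2.133)–(6.000,2.543)
cell (7,0): code 0010 → (7.000,0.412)–(7.560,1.000)
cell (7,1): code 0011 → (7.560,1.000)–(7.120,2.000)
cell (7,2): code 0001 → (7.120,2.000)–(7.000,2.133)
total: 18 segments, chained into 2 closed loop(s), length Σ = 14.685178

segments=18 loops=2 length=14.685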